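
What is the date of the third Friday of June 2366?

June 1, 2366 is a Wednesday.
The first Friday is therefore June 3 (2 days later).
The third Friday is 3 + 2×7 = June 17.

June 17, 2366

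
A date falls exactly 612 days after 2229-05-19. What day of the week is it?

May 19, 2229 is a Tuesday.
612 mod 7 = 3, so 612 days after a Tuesday is Tuesday + 3 = Friday.

Friday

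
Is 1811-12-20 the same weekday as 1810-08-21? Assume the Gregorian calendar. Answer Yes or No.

No

From Aug 21, 1810 to Dec 20, 1811 is 486 days.
486 mod 7 = 3, so they are different weekdays.
(Aug 21, 1810 is a Tuesday; Dec 20, 1811 is a Friday.)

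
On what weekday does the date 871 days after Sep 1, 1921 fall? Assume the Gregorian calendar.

First find the weekday of Sep 1, 1921. Doomsday rule: the anchor day for the 1900s is Wednesday. For year 21: 21÷12 = 1 r 9, and 9÷4 = 2, so 1+9+2 = 12.
Wednesday + 12 ≡ Monday — that's 1921's doomsday.
In September the doomsday date is Sep 5.
Sep 1 is 4 days before Sep 5; 4 mod 7 = 4, so Monday − 4 = Thursday.
871 mod 7 = 3, so 871 days after a Thursday is Thursday + 3 = Sunday.

Sunday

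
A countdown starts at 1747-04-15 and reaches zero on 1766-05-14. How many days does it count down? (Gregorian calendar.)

6969

Apr 15, 1747 → Apr 15, 1748: 366 days (Feb 29, 1748 is in that span).
Apr 15, 1748 → Apr 15, 1749: 365 days.
Apr 15, 1749 → Apr 15, 1750: 365 days.
Apr 15, 1750 → Apr 15, 1751: 365 days.
Apr 15, 1751 → Apr 15, 1752: 366 days (Feb 29, 1752 is in that span).
Apr 15, 1752 → Apr 15, 1753: 365 days.
Apr 15, 1753 → Apr 15, 1754: 365 days.
Apr 15, 1754 → Apr 15, 1755: 365 days.
Apr 15, 1755 → Apr 15, 1756: 366 days (Feb 29, 1756 is in that span).
Apr 15, 1756 → Apr 15, 1757: 365 days.
Apr 15, 1757 → Apr 15, 1758: 365 days.
Apr 15, 1758 → Apr 15, 1759: 365 days.
Apr 15, 1759 → Apr 15, 1760: 366 days (Feb 29, 1760 is in that span).
Apr 15, 1760 → Apr 15, 1761: 365 days.
Apr 15, 1761 → Apr 15, 1762: 365 days.
Apr 15, 1762 → Apr 15, 1763: 365 days.
Apr 15, 1763 → Apr 15, 1764: 366 days (Feb 29, 1764 is in that span).
Apr 15, 1764 → Apr 15, 1765: 365 days.
Apr 15, 1765 → May 15, 1765: 30 days (April has 30).
May 15, 1765 → Jun 15, 1765: 31 days (May has 31).
Jun 15, 1765 → Jul 15, 1765: 30 days (June has 30).
Jul 15, 1765 → Aug 15, 1765: 31 days (July has 31).
Aug 15, 1765 → Sep 15, 1765: 31 days (August has 31).
Sep 15, 1765 → Oct 15, 1765: 30 days (September has 30).
Oct 15, 1765 → Nov 15, 1765: 31 days (October has 31).
Nov 15, 1765 → Dec 15, 1765: 30 days (November has 30).
Dec 15, 1765 → Jan 15, 1766: 31 days (December has 31).
Jan 15, 1766 → Feb 15, 1766: 31 days (January has 31).
Feb 15, 1766 → Mar 15, 1766: 28 days (February has 28).
Mar 15, 1766 → Apr 15, 1766: 31 days (March has 31).
Apr 15, 1766 → May 14, 1766: 29 days.
Total: 6969 days.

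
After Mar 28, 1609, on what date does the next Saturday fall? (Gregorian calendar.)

Mar 28, 1609 is a Saturday.
From Saturday to the next Saturday is 7 days.
Mar 28, 1609 + 7 = Apr 4, 1609.

April 4, 1609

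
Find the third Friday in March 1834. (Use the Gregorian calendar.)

March 1, 1834 is a Saturday.
The first Friday is therefore March 7 (6 days later).
The third Friday is 7 + 2×7 = March 21.

March 21, 1834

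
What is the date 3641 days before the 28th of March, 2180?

April 9, 2170

−366 (one year; includes Feb 29, 2180) → Mar 28, 2179 (3275 left).
−365 (one year) → Mar 28, 2178 (2910 left).
−365 (one year) → Mar 28, 2177 (2545 left).
−365 (one year) → Mar 28, 2176 (2180 left).
−366 (one year; includes Feb 29, 2176) → Mar 28, 2175 (1814 left).
−365 (one year) → Mar 28, 2174 (1449 left).
−365 (one year) → Mar 28, 2173 (1084 left).
−365 (one year) → Mar 28, 2172 (719 left).
−366 (one year; includes Feb 29, 2172) → Mar 28, 2171 (353 left).
−28 → Feb 28, 2171 (end of Feb, 28 days; 325 left).
−28 → Jan 31, 2171 (end of Jan, 31 days; 297 left).
−31 → Dec 31, 2170 (end of Dec, 31 days; 266 left).
−31 → Nov 30, 2170 (end of Nov, 30 days; 235 left).
−30 → Oct 31, 2170 (end of Oct, 31 days; 205 left).
−31 → Sep 30, 2170 (end of Sep, 30 days; 174 left).
−30 → Aug 31, 2170 (end of Aug, 31 days; 144 left).
−31 → Jul 31, 2170 (end of Jul, 31 days; 113 left).
−31 → Jun 30, 2170 (end of Jun, 30 days; 82 left).
−30 → May 31, 2170 (end of May, 31 days; 52 left).
−31 → Apr 30, 2170 (end of Apr, 30 days; 21 left).
−21 → Apr 9, 2170.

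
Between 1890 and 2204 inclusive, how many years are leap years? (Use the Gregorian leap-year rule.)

76

Multiples of 4 in [1890,2204]: 79.
Of those, multiples of 100: 4 (not leap unless ÷400).
Multiples of 400: 1.
Leap years = 79 − 4 + 1 = 76.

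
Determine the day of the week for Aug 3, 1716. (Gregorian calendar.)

Monday

Doomsday rule: the anchor day for the 1700s is Sunday. For year 16: 16÷12 = 1 r 4, and 4÷4 = 1, so 1+4+1 = 6.
Sunday + 6 ≡ Saturday — that's 1716's doomsday.
In August the doomsday date is Aug 8.
Aug 3 is 5 days before Aug 8; 5 mod 7 = 5, so Saturday − 5 = Monday.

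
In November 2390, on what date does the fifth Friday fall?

November 1, 2390 is a Thursday.
The first Friday is therefore November 2 (1 days later).
The fifth Friday is 2 + 4×7 = November 30.

November 30, 2390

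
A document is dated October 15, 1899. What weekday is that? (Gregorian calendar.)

Doomsday rule: the anchor day for the 1800s is Friday. For year 99: 99÷12 = 8 r 3, and 3÷4 = 0, so 8+3+0 = 11.
Friday + 11 ≡ Tuesday — that's 1899's doomsday.
In October the doomsday date is Oct 10.
Oct 15 is 5 days after Oct 10; 5 mod 7 = 5, so Tuesday + 5 = Sunday.

Sunday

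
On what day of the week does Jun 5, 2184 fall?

Saturday

Doomsday rule: the anchor day for the 2100s is Sunday. For year 84: 84÷12 = 7 r 0, and 0÷4 = 0, so 7+0+0 = 7.
Sunday + 7 ≡ Sunday — that's 2184's doomsday.
In June the doomsday date is Jun 6.
Jun 5 is 1 day before Jun 6; 1 mod 7 = 1, so Sunday − 1 = Saturday.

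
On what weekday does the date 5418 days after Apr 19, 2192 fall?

Apr 19, 2192 is a Thursday.
5418 mod 7 = 0, so 5418 days after a Thursday is Thursday + 0 = Thursday.

Thursday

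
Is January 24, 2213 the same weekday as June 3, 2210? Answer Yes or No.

From Jun 3, 2210 to Jan 24, 2213 is 966 days.
966 mod 7 = 0, so they are the same weekday.
(Jun 3, 2210 is a Sunday; Jan 24, 2213 is a Sunday.)

Yes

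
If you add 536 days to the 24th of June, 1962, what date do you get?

+365 (one year) → Jun 24, 1963 (171 left).
Jun has 30 days: +7 → Jul 1, 1963 (164 left).
Jul has 31 days: +31 → Aug 1, 1963 (133 left).
Aug has 31 days: +31 → Sep 1, 1963 (102 left).
Sep has 30 days: +30 → Oct 1, 1963 (72 left).
Oct has 31 days: +31 → Nov 1, 1963 (41 left).
Nov has 30 days: +30 → Dec 1, 1963 (11 left).
+11 → Dec 12, 1963.

December 12, 1963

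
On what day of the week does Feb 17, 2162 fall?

Wednesday

Doomsday rule: the anchor day for the 2100s is Sunday. For year 62: 62÷12 = 5 r 2, and 2÷4 = 0, so 5+2+0 = 7.
Sunday + 7 ≡ Sunday — that's 2162's doomsday.
In February the doomsday date is Feb 28 (2162 is not a leap year).
Feb 17 is 11 days before Feb 28; 11 mod 7 = 4, so Sunday − 4 = Wednesday.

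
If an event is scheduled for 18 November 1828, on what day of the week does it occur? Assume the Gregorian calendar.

Doomsday rule: the anchor day for the 1800s is Friday. For year 28: 28÷12 = 2 r 4, and 4÷4 = 1, so 2+4+1 = 7.
Friday + 7 ≡ Friday — that's 1828's doomsday.
In November the doomsday date is Nov 7.
Nov 18 is 11 days after Nov 7; 11 mod 7 = 4, so Friday + 4 = Tuesday.

Tuesday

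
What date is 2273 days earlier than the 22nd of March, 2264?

−366 (one year; includes Feb 29, 2264) → Mar 22, 2263 (1907 left).
−365 (one year) → Mar 22, 2262 (1542 left).
−365 (one year) → Mar 22, 2261 (1177 left).
−365 (one year) → Mar 22, 2260 (812 left).
−366 (one year; includes Feb 29, 2260) → Mar 22, 2259 (446 left).
−365 (one year) → Mar 22, 2258 (81 left).
−22 → Feb 28, 2258 (end of Feb, 28 days; 59 left).
−28 → Jan 31, 2258 (end of Jan, 31 days; 31 left).
−31 → Dec 31, 2257 (end of Dec, 31 days; 0 left).

December 31, 2257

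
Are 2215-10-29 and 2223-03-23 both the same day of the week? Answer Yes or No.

Yes

From Oct 29, 2215 to Mar 23, 2223 is 2702 days.
2702 mod 7 = 0, so they are the same weekday.
(Oct 29, 2215 is a Sunday; Mar 23, 2223 is a Sunday.)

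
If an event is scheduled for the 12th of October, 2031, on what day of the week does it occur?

Doomsday rule: the anchor day for the 2000s is Tuesday. For year 31: 31÷12 = 2 r 7, and 7÷4 = 1, so 2+7+1 = 10.
Tuesday + 10 ≡ Friday — that's 2031's doomsday.
In October the doomsday date is Oct 10.
Oct 12 is 2 days after Oct 10; 2 mod 7 = 2, so Friday + 2 = Sunday.

Sunday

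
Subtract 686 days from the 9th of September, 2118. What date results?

October 23, 2116

−365 (one year) → Sep 9, 2117 (321 left).
−9 → Aug 31, 2117 (end of Aug, 31 days; 312 left).
−31 → Jul 31, 2117 (end of Jul, 31 days; 281 left).
−31 → Jun 30, 2117 (end of Jun, 30 days; 250 left).
−30 → May 31, 2117 (end of May, 31 days; 220 left).
−31 → Apr 30, 2117 (end of Apr, 30 days; 189 left).
−30 → Mar 31, 2117 (end of Mar, 31 days; 159 left).
−31 → Feb 28, 2117 (end of Feb, 28 days; 128 left).
−28 → Jan 31, 2117 (end of Jan, 31 days; 100 left).
−31 → Dec 31, 2116 (end of Dec, 31 days; 69 left).
−31 → Nov 30, 2116 (end of Nov, 30 days; 38 left).
−30 → Oct 31, 2116 (end of Oct, 31 days; 8 left).
−8 → Oct 23, 2116.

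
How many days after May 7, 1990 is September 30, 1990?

146

May 7, 1990 → Jun 7, 1990: 31 days (May has 31).
Jun 7, 1990 → Jul 7, 1990: 30 days (June has 30).
Jul 7, 1990 → Aug 7, 1990: 31 days (July has 31).
Aug 7, 1990 → Sep 7, 1990: 31 days (August has 31).
Sep 7, 1990 → Sep 30, 1990: 23 days.
Total: 146 days.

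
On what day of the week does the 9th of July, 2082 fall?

Doomsday rule: the anchor day for the 2000s is Tuesday. For year 82: 82÷12 = 6 r 10, and 10÷4 = 2, so 6+10+2 = 18.
Tuesday + 18 ≡ Saturday — that's 2082's doomsday.
In July the doomsday date is Jul 11.
Jul 9 is 2 days before Jul 11; 2 mod 7 = 2, so Saturday − 2 = Thursday.

Thursday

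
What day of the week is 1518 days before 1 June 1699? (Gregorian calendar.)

Tuesday

First find the weekday of Jun 1, 1699. Doomsday rule: the anchor day for the 1600s is Tuesday. For year 99: 99÷12 = 8 r 3, and 3÷4 = 0, so 8+3+0 = 11.
Tuesday + 11 ≡ Saturday — that's 1699's doomsday.
In June the doomsday date is Jun 6.
Jun 1 is 5 days before Jun 6; 5 mod 7 = 5, so Saturday − 5 = Monday.
1518 mod 7 = 6, so 1518 days before a Monday is Monday − 6 = Tuesday.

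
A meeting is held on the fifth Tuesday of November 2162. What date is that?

November 30, 2162

November 1, 2162 is a Monday.
The first Tuesday is therefore November 2 (1 days later).
The fifth Tuesday is 2 + 4×7 = November 30.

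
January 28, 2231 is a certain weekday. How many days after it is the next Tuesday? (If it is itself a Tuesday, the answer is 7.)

Jan 28, 2231 is a Friday.
From Friday to the next Tuesday is 4 days.

4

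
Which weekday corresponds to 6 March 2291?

Doomsday rule: the anchor day for the 2200s is Friday. For year 91: 91÷12 = 7 r 7, and 7÷4 = 1, so 7+7+1 = 15.
Friday + 15 ≡ Saturday — that's 2291's doomsday.
In March the doomsday date is Mar 14.
Mar 6 is 8 days before Mar 14; 8 mod 7 = 1, so Saturday − 1 = Friday.

Friday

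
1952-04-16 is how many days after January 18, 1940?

Jan 18, 1940 → Jan 18, 1941: 366 days (Feb 29, 1940 is in that span).
Jan 18, 1941 → Jan 18, 1942: 365 days.
Jan 18, 1942 → Jan 18, 1943: 365 days.
Jan 18, 1943 → Jan 18, 1944: 365 days.
Jan 18, 1944 → Jan 18, 1945: 366 days (Feb 29, 1944 is in that span).
Jan 18, 1945 → Jan 18, 1946: 365 days.
Jan 18, 1946 → Jan 18, 1947: 365 days.
Jan 18, 1947 → Jan 18, 1948: 365 days.
Jan 18, 1948 → Jan 18, 1949: 366 days (Feb 29, 1948 is in that span).
Jan 18, 1949 → Jan 18, 1950: 365 days.
Jan 18, 1950 → Jan 18, 1951: 365 days.
Jan 18, 1951 → Jan 18, 1952: 365 days.
Jan 18, 1952 → Feb 18, 1952: 31 days (January has 31).
Feb 18, 1952 → Mar 18, 1952: 29 days (February has 29).
Mar 18, 1952 → Apr 16, 1952: 29 days.
Total: 4472 days.

4472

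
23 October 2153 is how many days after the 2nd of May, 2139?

May 2, 2139 → May 2, 2140: 366 days (Feb 29, 2140 is in that span).
May 2, 2140 → May 2, 2141: 365 days.
May 2, 2141 → May 2, 2142: 365 days.
May 2, 2142 → May 2, 2143: 365 days.
May 2, 2143 → May 2, 2144: 366 days (Feb 29, 2144 is in that span).
May 2, 2144 → May 2, 2145: 365 days.
May 2, 2145 → May 2, 2146: 365 days.
May 2, 2146 → May 2, 2147: 365 days.
May 2, 2147 → May 2, 2148: 366 days (Feb 29, 2148 is in that span).
May 2, 2148 → May 2, 2149: 365 days.
May 2, 2149 → May 2, 2150: 365 days.
May 2, 2150 → May 2, 2151: 365 days.
May 2, 2151 → May 2, 2152: 366 days (Feb 29, 2152 is in that span).
May 2, 2152 → May 2, 2153: 365 days.
May 2, 2153 → Jun 2, 2153: 31 days (May has 31).
Jun 2, 2153 → Jul 2, 2153: 30 days (June has 30).
Jul 2, 2153 → Aug 2, 2153: 31 days (July has 31).
Aug 2, 2153 → Sep 2, 2153: 31 days (August has 31).
Sep 2, 2153 → Oct 2, 2153: 30 days (September has 30).
Oct 2, 2153 → Oct 23, 2153: 21 days.
Total: 5288 days.

5288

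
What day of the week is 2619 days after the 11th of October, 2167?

First find the weekday of Oct 11, 2167. Doomsday rule: the anchor day for the 2100s is Sunday. For year 67: 67÷12 = 5 r 7, and 7÷4 = 1, so 5+7+1 = 13.
Sunday + 13 ≡ Saturday — that's 2167's doomsday.
In October the doomsday date is Oct 10.
Oct 11 is 1 day after Oct 10; 1 mod 7 = 1, so Saturday + 1 = Sunday.
2619 mod 7 = 1, so 2619 days after a Sunday is Sunday + 1 = Monday.

Monday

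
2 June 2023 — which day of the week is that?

January 1, 2023 is a Sunday.
Jan 1, 2023 → Feb 1, 2023: 31 days (January has 31).
Feb 1, 2023 → Mar 1, 2023: 28 days (February has 28).
Mar 1, 2023 → Apr 1, 2023: 31 days (March has 31).
Apr 1, 2023 → May 1, 2023: 30 days (April has 30).
May 1, 2023 → Jun 1, 2023: 31 days (May has 31).
Jun 1, 2023 → Jun 2, 2023: 1 days.
Total: 152 days.
152 mod 7 = 5, so Sunday + 5 = Friday.

Friday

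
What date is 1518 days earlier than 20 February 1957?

December 25, 1952

−366 (one year; includes Feb 29, 1956) → Feb 20, 1956 (1152 left).
−365 (one year) → Feb 20, 1955 (787 left).
−365 (one year) → Feb 20, 1954 (422 left).
−365 (one year) → Feb 20, 1953 (57 left).
−20 → Jan 31, 1953 (end of Jan, 31 days; 37 left).
−31 → Dec 31, 1952 (end of Dec, 31 days; 6 left).
−6 → Dec 25, 1952.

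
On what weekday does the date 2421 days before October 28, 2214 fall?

First find the weekday of Oct 28, 2214. Doomsday rule: the anchor day for the 2200s is Friday. For year 14: 14÷12 = 1 r 2, and 2÷4 = 0, so 1+2+0 = 3.
Friday + 3 ≡ Monday — that's 2214's doomsday.
In October the doomsday date is Oct 10.
Oct 28 is 18 days after Oct 10; 18 mod 7 = 4, so Monday + 4 = Friday.
2421 mod 7 = 6, so 2421 days before a Friday is Friday − 6 = Saturday.

Saturday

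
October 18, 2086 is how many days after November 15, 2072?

5085

Nov 15, 2072 → Nov 15, 2073: 365 days.
Nov 15, 2073 → Nov 15, 2074: 365 days.
Nov 15, 2074 → Nov 15, 2075: 365 days.
Nov 15, 2075 → Nov 15, 2076: 366 days (Feb 29, 2076 is in that span).
Nov 15, 2076 → Nov 15, 2077: 365 days.
Nov 15, 2077 → Nov 15, 2078: 365 days.
Nov 15, 2078 → Nov 15, 2079: 365 days.
Nov 15, 2079 → Nov 15, 2080: 366 days (Feb 29, 2080 is in that span).
Nov 15, 2080 → Nov 15, 2081: 365 days.
Nov 15, 2081 → Nov 15, 2082: 365 days.
Nov 15, 2082 → Nov 15, 2083: 365 days.
Nov 15, 2083 → Nov 15, 2084: 366 days (Feb 29, 2084 is in that span).
Nov 15, 2084 → Nov 15, 2085: 365 days.
Nov 15, 2085 → Dec 15, 2085: 30 days (November has 30).
Dec 15, 2085 → Jan 15, 2086: 31 days (December has 31).
Jan 15, 2086 → Feb 15, 2086: 31 days (January has 31).
Feb 15, 2086 → Mar 15, 2086: 28 days (February has 28).
Mar 15, 2086 → Apr 15, 2086: 31 days (March has 31).
Apr 15, 2086 → May 15, 2086: 30 days (April has 30).
May 15, 2086 → Jun 15, 2086: 31 days (May has 31).
Jun 15, 2086 → Jul 15, 2086: 30 days (June has 30).
Jul 15, 2086 → Aug 15, 2086: 31 days (July has 31).
Aug 15, 2086 → Sep 15, 2086: 31 days (August has 31).
Sep 15, 2086 → Oct 15, 2086: 30 days (September has 30).
Oct 15, 2086 → Oct 18, 2086: 3 days.
Total: 5085 days.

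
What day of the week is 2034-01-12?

January 1, 2034 is a Sunday.
Jan 1, 2034 → Jan 12, 2034: 11 days.
Total: 11 days.
11 mod 7 = 4, so Sunday + 4 = Thursday.

Thursday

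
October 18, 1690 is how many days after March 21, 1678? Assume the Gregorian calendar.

4594

Mar 21, 1678 → Mar 21, 1679: 365 days.
Mar 21, 1679 → Mar 21, 1680: 366 days (Feb 29, 1680 is in that span).
Mar 21, 1680 → Mar 21, 1681: 365 days.
Mar 21, 1681 → Mar 21, 1682: 365 days.
Mar 21, 1682 → Mar 21, 1683: 365 days.
Mar 21, 1683 → Mar 21, 1684: 366 days (Feb 29, 1684 is in that span).
Mar 21, 1684 → Mar 21, 1685: 365 days.
Mar 21, 1685 → Mar 21, 1686: 365 days.
Mar 21, 1686 → Mar 21, 1687: 365 days.
Mar 21, 1687 → Mar 21, 1688: 366 days (Feb 29, 1688 is in that span).
Mar 21, 1688 → Mar 21, 1689: 365 days.
Mar 21, 1689 → Mar 21, 1690: 365 days.
Mar 21, 1690 → Apr 21, 1690: 31 days (March has 31).
Apr 21, 1690 → May 21, 1690: 30 days (April has 30).
May 21, 1690 → Jun 21, 1690: 31 days (May has 31).
Jun 21, 1690 → Jul 21, 1690: 30 days (June has 30).
Jul 21, 1690 → Aug 21, 1690: 31 days (July has 31).
Aug 21, 1690 → Sep 21, 1690: 31 days (August has 31).
Sep 21, 1690 → Oct 18, 1690: 27 days.
Total: 4594 days.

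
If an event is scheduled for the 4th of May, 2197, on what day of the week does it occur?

Doomsday rule: the anchor day for the 2100s is Sunday. For year 97: 97÷12 = 8 r 1, and 1÷4 = 0, so 8+1+0 = 9.
Sunday + 9 ≡ Tuesday — that's 2197's doomsday.
In May the doomsday date is May 9.
May 4 is 5 days before May 9; 5 mod 7 = 5, so Tuesday − 5 = Thursday.

Thursday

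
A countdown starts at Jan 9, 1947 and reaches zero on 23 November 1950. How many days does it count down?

Jan 9, 1947 → Jan 9, 1948: 365 days.
Jan 9, 1948 → Jan 9, 1949: 366 days (Feb 29, 1948 is in that span).
Jan 9, 1949 → Jan 9, 1950: 365 days.
Jan 9, 1950 → Feb 9, 1950: 31 days (January has 31).
Feb 9, 1950 → Mar 9, 1950: 28 days (February has 28).
Mar 9, 1950 → Apr 9, 1950: 31 days (March has 31).
Apr 9, 1950 → May 9, 1950: 30 days (April has 30).
May 9, 1950 → Jun 9, 1950: 31 days (May has 31).
Jun 9, 1950 → Jul 9, 1950: 30 days (June has 30).
Jul 9, 1950 → Aug 9, 1950: 31 days (July has 31).
Aug 9, 1950 → Sep 9, 1950: 31 days (August has 31).
Sep 9, 1950 → Oct 9, 1950: 30 days (September has 30).
Oct 9, 1950 → Nov 9, 1950: 31 days (October has 31).
Nov 9, 1950 → Nov 23, 1950: 14 days.
Total: 1414 days.

1414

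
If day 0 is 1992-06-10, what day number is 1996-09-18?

1561

Jun 10, 1992 → Jun 10, 1993: 365 days.
Jun 10, 1993 → Jun 10, 1994: 365 days.
Jun 10, 1994 → Jun 10, 1995: 365 days.
Jun 10, 1995 → Jun 10, 1996: 366 days (Feb 29, 1996 is in that span).
Jun 10, 1996 → Jul 10, 1996: 30 days (June has 30).
Jul 10, 1996 → Aug 10, 1996: 31 days (July has 31).
Aug 10, 1996 → Sep 10, 1996: 31 days (August has 31).
Sep 10, 1996 → Sep 18, 1996: 8 days.
Total: 1561 days.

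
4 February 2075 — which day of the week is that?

Doomsday rule: the anchor day for the 2000s is Tuesday. For year 75: 75÷12 = 6 r 3, and 3÷4 = 0, so 6+3+0 = 9.
Tuesday + 9 ≡ Thursday — that's 2075's doomsday.
In February the doomsday date is Feb 28 (2075 is not a leap year).
Feb 4 is 24 days before Feb 28; 24 mod 7 = 3, so Thursday − 3 = Monday.

Monday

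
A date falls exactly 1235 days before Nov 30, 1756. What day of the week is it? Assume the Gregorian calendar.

Nov 30, 1756 is a Tuesday.
1235 mod 7 = 3, so 1235 days before a Tuesday is Tuesday − 3 = Saturday.

Saturday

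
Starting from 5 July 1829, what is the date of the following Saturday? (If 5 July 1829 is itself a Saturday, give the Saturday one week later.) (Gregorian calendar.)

July 11, 1829

Jul 5, 1829 is a Sunday.
From Sunday to the next Saturday is 6 days.
Jul 5, 1829 + 6 = Jul 11, 1829.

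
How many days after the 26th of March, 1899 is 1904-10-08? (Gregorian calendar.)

Mar 26, 1899 → Mar 26, 1900: 365 days.
Mar 26, 1900 → Mar 26, 1901: 365 days.
Mar 26, 1901 → Mar 26, 1902: 365 days.
Mar 26, 1902 → Mar 26, 1903: 365 days.
Mar 26, 1903 → Mar 26, 1904: 366 days (Feb 29, 1904 is in that span).
Mar 26, 1904 → Apr 26, 1904: 31 days (March has 31).
Apr 26, 1904 → May 26, 1904: 30 days (April has 30).
May 26, 1904 → Jun 26, 1904: 31 days (May has 31).
Jun 26, 1904 → Jul 26, 1904: 30 days (June has 30).
Jul 26, 1904 → Aug 26, 1904: 31 days (July has 31).
Aug 26, 1904 → Sep 26, 1904: 31 days (August has 31).
Sep 26, 1904 → Oct 8, 1904: 12 days.
Total: 2022 days.

2022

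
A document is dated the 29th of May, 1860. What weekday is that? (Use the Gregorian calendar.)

January 1, 1860 is a Sunday.
Jan 1, 1860 → Feb 1, 1860: 31 days (January has 31).
Feb 1, 1860 → Mar 1, 1860: 29 days (February has 29).
Mar 1, 1860 → Apr 1, 1860: 31 days (March has 31).
Apr 1, 1860 → May 1, 1860: 30 days (April has 30).
May 1, 1860 → May 29, 1860: 28 days.
Total: 149 days.
149 mod 7 = 2, so Sunday + 2 = Tuesday.

Tuesday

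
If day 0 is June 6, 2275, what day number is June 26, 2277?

751

Jun 6, 2275 → Jun 6, 2276: 366 days (Feb 29, 2276 is in that span).
Jun 6, 2276 → Jul 6, 2276: 30 days (June has 30).
Jul 6, 2276 → Aug 6, 2276: 31 days (July has 31).
Aug 6, 2276 → Sep 6, 2276: 31 days (August has 31).
Sep 6, 2276 → Oct 6, 2276: 30 days (September has 30).
Oct 6, 2276 → Nov 6, 2276: 31 days (October has 31).
Nov 6, 2276 → Dec 6, 2276: 30 days (November has 30).
Dec 6, 2276 → Jan 6, 2277: 31 days (December has 31).
Jan 6, 2277 → Feb 6, 2277: 31 days (January has 31).
Feb 6, 2277 → Mar 6, 2277: 28 days (February has 28).
Mar 6, 2277 → Apr 6, 2277: 31 days (March has 31).
Apr 6, 2277 → May 6, 2277: 30 days (April has 30).
May 6, 2277 → Jun 6, 2277: 31 days (May has 31).
Jun 6, 2277 → Jun 26, 2277: 20 days.
Total: 751 days.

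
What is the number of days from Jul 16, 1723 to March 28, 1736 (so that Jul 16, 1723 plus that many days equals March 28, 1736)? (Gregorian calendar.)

4639

Jul 16, 1723 → Jul 16, 1724: 366 days (Feb 29, 1724 is in that span).
Jul 16, 1724 → Jul 16, 1725: 365 days.
Jul 16, 1725 → Jul 16, 1726: 365 days.
Jul 16, 1726 → Jul 16, 1727: 365 days.
Jul 16, 1727 → Jul 16, 1728: 366 days (Feb 29, 1728 is in that span).
Jul 16, 1728 → Jul 16, 1729: 365 days.
Jul 16, 1729 → Jul 16, 1730: 365 days.
Jul 16, 1730 → Jul 16, 1731: 365 days.
Jul 16, 1731 → Jul 16, 1732: 366 days (Feb 29, 1732 is in that span).
Jul 16, 1732 → Jul 16, 1733: 365 days.
Jul 16, 1733 → Jul 16, 1734: 365 days.
Jul 16, 1734 → Jul 16, 1735: 365 days.
Jul 16, 1735 → Aug 16, 1735: 31 days (July has 31).
Aug 16, 1735 → Sep 16, 1735: 31 days (August has 31).
Sep 16, 1735 → Oct 16, 1735: 30 days (September has 30).
Oct 16, 1735 → Nov 16, 1735: 31 days (October has 31).
Nov 16, 1735 → Dec 16, 1735: 30 days (November has 30).
Dec 16, 1735 → Jan 16, 1736: 31 days (December has 31).
Jan 16, 1736 → Feb 16, 1736: 31 days (January has 31).
Feb 16, 1736 → Mar 16, 1736: 29 days (February has 29).
Mar 16, 1736 → Mar 28, 1736: 12 days.
Total: 4639 days.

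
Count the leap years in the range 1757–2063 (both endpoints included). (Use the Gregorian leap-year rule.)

Multiples of 4 in [1757,2063]: 76.
Of those, multiples of 100: 3 (not leap unless ÷400).
Multiples of 400: 1.
Leap years = 76 − 3 + 1 = 74.

74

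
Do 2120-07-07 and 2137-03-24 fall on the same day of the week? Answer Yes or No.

From Jul 7, 2120 to Mar 24, 2137 is 6104 days.
6104 mod 7 = 0, so they are the same weekday.
(Jul 7, 2120 is a Sunday; Mar 24, 2137 is a Sunday.)

Yes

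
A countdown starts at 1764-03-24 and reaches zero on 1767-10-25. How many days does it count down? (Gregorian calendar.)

1310

Mar 24, 1764 → Mar 24, 1765: 365 days.
Mar 24, 1765 → Mar 24, 1766: 365 days.
Mar 24, 1766 → Mar 24, 1767: 365 days.
Mar 24, 1767 → Apr 24, 1767: 31 days (March has 31).
Apr 24, 1767 → May 24, 1767: 30 days (April has 30).
May 24, 1767 → Jun 24, 1767: 31 days (May has 31).
Jun 24, 1767 → Jul 24, 1767: 30 days (June has 30).
Jul 24, 1767 → Aug 24, 1767: 31 days (July has 31).
Aug 24, 1767 → Sep 24, 1767: 31 days (August has 31).
Sep 24, 1767 → Oct 24, 1767: 30 days (September has 30).
Oct 24, 1767 → Oct 25, 1767: 1 days.
Total: 1310 days.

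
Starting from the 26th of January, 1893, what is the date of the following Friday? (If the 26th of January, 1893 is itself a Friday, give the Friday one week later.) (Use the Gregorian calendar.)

January 27, 1893

Jan 26, 1893 is a Thursday.
From Thursday to the next Friday is 1 day.
Jan 26, 1893 + 1 = Jan 27, 1893.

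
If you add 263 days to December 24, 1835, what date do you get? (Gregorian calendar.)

Dec has 31 days: +8 → Jan 1, 1836 (255 left).
Jan has 31 days: +31 → Feb 1, 1836 (224 left).
Feb has 29 days: +29 → Mar 1, 1836 (195 left).
Mar has 31 days: +31 → Apr 1, 1836 (164 left).
Apr has 30 days: +30 → May 1, 1836 (134 left).
May has 31 days: +31 → Jun 1, 1836 (103 left).
Jun has 30 days: +30 → Jul 1, 1836 (73 left).
Jul has 31 days: +31 → Aug 1, 1836 (42 left).
Aug has 31 days: +31 → Sep 1, 1836 (11 left).
+11 → Sep 12, 1836.

September 12, 1836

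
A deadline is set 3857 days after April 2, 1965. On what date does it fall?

October 24, 1975

+365 (one year) → Apr 2, 1966 (3492 left).
+365 (one year) → Apr 2, 1967 (3127 left).
+366 (one year; includes Feb 29, 1968) → Apr 2, 1968 (2761 left).
+365 (one year) → Apr 2, 1969 (2396 left).
+365 (one year) → Apr 2, 1970 (2031 left).
+365 (one year) → Apr 2, 1971 (1666 left).
+366 (one year; includes Feb 29, 1972) → Apr 2, 1972 (1300 left).
+365 (one year) → Apr 2, 1973 (935 left).
+365 (one year) → Apr 2, 1974 (570 left).
+365 (one year) → Apr 2, 1975 (205 left).
Apr has 30 days: +29 → May 1, 1975 (176 left).
May has 31 days: +31 → Jun 1, 1975 (145 left).
Jun has 30 days: +30 → Jul 1, 1975 (115 left).
Jul has 31 days: +31 → Aug 1, 1975 (84 left).
Aug has 31 days: +31 → Sep 1, 1975 (53 left).
Sep has 30 days: +30 → Oct 1, 1975 (23 left).
+23 → Oct 24, 1975.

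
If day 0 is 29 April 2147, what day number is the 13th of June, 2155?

Apr 29, 2147 → Apr 29, 2148: 366 days (Feb 29, 2148 is in that span).
Apr 29, 2148 → Apr 29, 2149: 365 days.
Apr 29, 2149 → Apr 29, 2150: 365 days.
Apr 29, 2150 → Apr 29, 2151: 365 days.
Apr 29, 2151 → Apr 29, 2152: 366 days (Feb 29, 2152 is in that span).
Apr 29, 2152 → Apr 29, 2153: 365 days.
Apr 29, 2153 → Apr 29, 2154: 365 days.
Apr 29, 2154 → Apr 29, 2155: 365 days.
Apr 29, 2155 → May 29, 2155: 30 days (April has 30).
May 29, 2155 → Jun 13, 2155: 15 days.
Total: 2967 days.

2967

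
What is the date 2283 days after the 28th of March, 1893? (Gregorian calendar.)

+365 (one year) → Mar 28, 1894 (1918 left).
+365 (one year) → Mar 28, 1895 (1553 left).
+366 (one year; includes Feb 29, 1896) → Mar 28, 1896 (1187 left).
+365 (one year) → Mar 28, 1897 (822 left).
+365 (one year) → Mar 28, 1898 (457 left).
+365 (one year) → Mar 28, 1899 (92 left).
Mar has 31 days: +4 → Apr 1, 1899 (88 left).
Apr has 30 days: +30 → May 1, 1899 (58 left).
May has 31 days: +31 → Jun 1, 1899 (27 left).
+27 → Jun 28, 1899.

June 28, 1899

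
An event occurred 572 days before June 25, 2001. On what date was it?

December 1, 1999

−365 (one year) → Jun 25, 2000 (207 left).
−25 → May 31, 2000 (end of May, 31 days; 182 left).
−31 → Apr 30, 2000 (end of Apr, 30 days; 151 left).
−30 → Mar 31, 2000 (end of Mar, 31 days; 121 left).
−31 → Feb 29, 2000 (end of Feb, 29 days; 90 left).
−29 → Jan 31, 2000 (end of Jan, 31 days; 61 left).
−31 → Dec 31, 1999 (end of Dec, 31 days; 30 left).
−30 → Dec 1, 1999.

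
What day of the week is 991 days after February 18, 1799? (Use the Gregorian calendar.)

Friday

First find the weekday of Feb 18, 1799. Doomsday rule: the anchor day for the 1700s is Sunday. For year 99: 99÷12 = 8 r 3, and 3÷4 = 0, so 8+3+0 = 11.
Sunday + 11 ≡ Thursday — that's 1799's doomsday.
In February the doomsday date is Feb 28 (1799 is not a leap year).
Feb 18 is 10 days before Feb 28; 10 mod 7 = 3, so Thursday − 3 = Monday.
991 mod 7 = 4, so 991 days after a Monday is Monday + 4 = Friday.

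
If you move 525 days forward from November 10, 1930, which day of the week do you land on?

Monday

First find the weekday of Nov 10, 1930. Doomsday rule: the anchor day for the 1900s is Wednesday. For year 30: 30÷12 = 2 r 6, and 6÷4 = 1, so 2+6+1 = 9.
Wednesday + 9 ≡ Friday — that's 1930's doomsday.
In November the doomsday date is Nov 7.
Nov 10 is 3 days after Nov 7; 3 mod 7 = 3, so Friday + 3 = Monday.
525 mod 7 = 0, so 525 days after a Monday is Monday + 0 = Monday.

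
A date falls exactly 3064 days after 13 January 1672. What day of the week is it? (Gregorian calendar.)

First find the weekday of Jan 13, 1672. Doomsday rule: the anchor day for the 1600s is Tuesday. For year 72: 72÷12 = 6 r 0, and 0÷4 = 0, so 6+0+0 = 6.
Tuesday + 6 ≡ Monday — that's 1672's doomsday.
In January the doomsday date is Jan 4 (1672 is a leap year (divisible by 4)).
Jan 13 is 9 days after Jan 4; 9 mod 7 = 2, so Monday + 2 = Wednesday.
3064 mod 7 = 5, so 3064 days after a Wednesday is Wednesday + 5 = Monday.

Monday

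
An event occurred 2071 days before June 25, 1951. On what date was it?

−365 (one year) → Jun 25, 1950 (1706 left).
−365 (one year) → Jun 25, 1949 (1341 left).
−365 (one year) → Jun 25, 1948 (976 left).
−366 (one year; includes Feb 29, 1948) → Jun 25, 1947 (610 left).
−365 (one year) → Jun 25, 1946 (245 left).
−25 → May 31, 1946 (end of May, 31 days; 220 left).
−31 → Apr 30, 1946 (end of Apr, 30 days; 189 left).
−30 → Mar 31, 1946 (end of Mar, 31 days; 159 left).
−31 → Feb 28, 1946 (end of Feb, 28 days; 128 left).
−28 → Jan 31, 1946 (end of Jan, 31 days; 100 left).
−31 → Dec 31, 1945 (end of Dec, 31 days; 69 left).
−31 → Nov 30, 1945 (end of Nov, 30 days; 38 left).
−30 → Oct 31, 1945 (end of Oct, 31 days; 8 left).
−8 → Oct 23, 1945.

October 23, 1945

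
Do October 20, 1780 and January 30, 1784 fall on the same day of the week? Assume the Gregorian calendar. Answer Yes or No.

Yes

From Oct 20, 1780 to Jan 30, 1784 is 1197 days.
1197 mod 7 = 0, so they are the same weekday.
(Oct 20, 1780 is a Friday; Jan 30, 1784 is a Friday.)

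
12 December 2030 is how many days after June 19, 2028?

906

Jun 19, 2028 → Jun 19, 2029: 365 days.
Jun 19, 2029 → Jun 19, 2030: 365 days.
Jun 19, 2030 → Jul 19, 2030: 30 days (June has 30).
Jul 19, 2030 → Aug 19, 2030: 31 days (July has 31).
Aug 19, 2030 → Sep 19, 2030: 31 days (August has 31).
Sep 19, 2030 → Oct 19, 2030: 30 days (September has 30).
Oct 19, 2030 → Nov 19, 2030: 31 days (October has 31).
Nov 19, 2030 → Dec 12, 2030: 23 days.
Total: 906 days.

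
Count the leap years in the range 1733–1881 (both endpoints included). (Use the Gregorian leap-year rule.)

Multiples of 4 in [1733,1881]: 37.
Of those, multiples of 100: 1 (not leap unless ÷400).
Multiples of 400: 0.
Leap years = 37 − 1 + 0 = 36.

36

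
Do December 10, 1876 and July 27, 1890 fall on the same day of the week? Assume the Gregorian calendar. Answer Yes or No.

From Dec 10, 1876 to Jul 27, 1890 is 4977 days.
4977 mod 7 = 0, so they are the same weekday.
(Dec 10, 1876 is a Sunday; Jul 27, 1890 is a Sunday.)

Yes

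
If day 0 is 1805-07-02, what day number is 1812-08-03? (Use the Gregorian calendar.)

2589

Jul 2, 1805 → Jul 2, 1806: 365 days.
Jul 2, 1806 → Jul 2, 1807: 365 days.
Jul 2, 1807 → Jul 2, 1808: 366 days (Feb 29, 1808 is in that span).
Jul 2, 1808 → Jul 2, 1809: 365 days.
Jul 2, 1809 → Jul 2, 1810: 365 days.
Jul 2, 1810 → Jul 2, 1811: 365 days.
Jul 2, 1811 → Aug 2, 1811: 31 days (July has 31).
Aug 2, 1811 → Sep 2, 1811: 31 days (August has 31).
Sep 2, 1811 → Oct 2, 1811: 30 days (September has 30).
Oct 2, 1811 → Nov 2, 1811: 31 days (October has 31).
Nov 2, 1811 → Dec 2, 1811: 30 days (November has 30).
Dec 2, 1811 → Jan 2, 1812: 31 days (December has 31).
Jan 2, 1812 → Feb 2, 1812: 31 days (January has 31).
Feb 2, 1812 → Mar 2, 1812: 29 days (February has 29).
Mar 2, 1812 → Apr 2, 1812: 31 days (March has 31).
Apr 2, 1812 → May 2, 1812: 30 days (April has 30).
May 2, 1812 → Jun 2, 1812: 31 days (May has 31).
Jun 2, 1812 → Jul 2, 1812: 30 days (June has 30).
Jul 2, 1812 → Aug 2, 1812: 31 days (July has 31).
Aug 2, 1812 → Aug 3, 1812: 1 days.
Total: 2589 days.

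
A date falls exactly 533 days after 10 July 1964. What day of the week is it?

Saturday

First find the weekday of Jul 10, 1964. Doomsday rule: the anchor day for the 1900s is Wednesday. For year 64: 64÷12 = 5 r 4, and 4÷4 = 1, so 5+4+1 = 10.
Wednesday + 10 ≡ Saturday — that's 1964's doomsday.
In July the doomsday date is Jul 11.
Jul 10 is 1 day before Jul 11; 1 mod 7 = 1, so Saturday − 1 = Friday.
533 mod 7 = 1, so 533 days after a Friday is Friday + 1 = Saturday.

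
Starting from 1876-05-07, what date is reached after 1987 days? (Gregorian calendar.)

+365 (one year) → May 7, 1877 (1622 left).
+365 (one year) → May 7, 1878 (1257 left).
+365 (one year) → May 7, 1879 (892 left).
+366 (one year; includes Feb 29, 1880) → May 7, 1880 (526 left).
+365 (one year) → May 7, 1881 (161 left).
May has 31 days: +25 → Jun 1, 1881 (136 left).
Jun has 30 days: +30 → Jul 1, 1881 (106 left).
Jul has 31 days: +31 → Aug 1, 1881 (75 left).
Aug has 31 days: +31 → Sep 1, 1881 (44 left).
Sep has 30 days: +30 → Oct 1, 1881 (14 left).
+14 → Oct 15, 1881.

October 15, 1881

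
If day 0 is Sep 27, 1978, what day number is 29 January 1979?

Sep 27, 1978 → Oct 27, 1978: 30 days (September has 30).
Oct 27, 1978 → Nov 27, 1978: 31 days (October has 31).
Nov 27, 1978 → Dec 27, 1978: 30 days (November has 30).
Dec 27, 1978 → Jan 27, 1979: 31 days (December has 31).
Jan 27, 1979 → Jan 29, 1979: 2 days.
Total: 124 days.

124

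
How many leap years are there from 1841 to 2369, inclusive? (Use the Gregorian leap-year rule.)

Multiples of 4 in [1841,2369]: 132.
Of those, multiples of 100: 5 (not leap unless ÷400).
Multiples of 400: 1.
Leap years = 132 − 5 + 1 = 128.

128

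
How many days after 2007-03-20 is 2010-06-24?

Mar 20, 2007 → Mar 20, 2008: 366 days (Feb 29, 2008 is in that span).
Mar 20, 2008 → Mar 20, 2009: 365 days.
Mar 20, 2009 → Mar 20, 2010: 365 days.
Mar 20, 2010 → Apr 20, 2010: 31 days (March has 31).
Apr 20, 2010 → May 20, 2010: 30 days (April has 30).
May 20, 2010 → Jun 20, 2010: 31 days (May has 31).
Jun 20, 2010 → Jun 24, 2010: 4 days.
Total: 1192 days.

1192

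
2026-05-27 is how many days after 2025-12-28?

Dec 28, 2025 → Jan 28, 2026: 31 days (December has 31).
Jan 28, 2026 → Feb 28, 2026: 31 days (January has 31).
Feb 28, 2026 → Mar 28, 2026: 28 days (February has 28).
Mar 28, 2026 → Apr 28, 2026: 31 days (March has 31).
Apr 28, 2026 → May 27, 2026: 29 days.
Total: 150 days.

150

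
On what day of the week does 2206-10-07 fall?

Doomsday rule: the anchor day for the 2200s is Friday. For year 06: 6÷12 = 0 r 6, and 6÷4 = 1, so 0+6+1 = 7.
Friday + 7 ≡ Friday — that's 2206's doomsday.
In October the doomsday date is Oct 10.
Oct 7 is 3 days before Oct 10; 3 mod 7 = 3, so Friday − 3 = Tuesday.

Tuesday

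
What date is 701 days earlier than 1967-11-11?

December 10, 1965

−365 (one year) → Nov 11, 1966 (336 left).
−11 → Oct 31, 1966 (end of Oct, 31 days; 325 left).
−31 → Sep 30, 1966 (end of Sep, 30 days; 294 left).
−30 → Aug 31, 1966 (end of Aug, 31 days; 264 left).
−31 → Jul 31, 1966 (end of Jul, 31 days; 233 left).
−31 → Jun 30, 1966 (end of Jun, 30 days; 202 left).
−30 → May 31, 1966 (end of May, 31 days; 172 left).
−31 → Apr 30, 1966 (end of Apr, 30 days; 141 left).
−30 → Mar 31, 1966 (end of Mar, 31 days; 111 left).
−31 → Feb 28, 1966 (end of Feb, 28 days; 80 left).
−28 → Jan 31, 1966 (end of Jan, 31 days; 52 left).
−31 → Dec 31, 1965 (end of Dec, 31 days; 21 left).
−21 → Dec 10, 1965.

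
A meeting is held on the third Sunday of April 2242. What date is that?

April 1, 2242 is a Friday.
The first Sunday is therefore April 3 (2 days later).
The third Sunday is 3 + 2×7 = April 17.

April 17, 2242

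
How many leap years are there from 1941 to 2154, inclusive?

Multiples of 4 in [1941,2154]: 53.
Of those, multiples of 100: 2 (not leap unless ÷400).
Multiples of 400: 1.
Leap years = 53 − 2 + 1 = 52.

52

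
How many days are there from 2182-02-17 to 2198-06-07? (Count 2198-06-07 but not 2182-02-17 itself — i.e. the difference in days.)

Feb 17, 2182 → Feb 17, 2183: 365 days.
Feb 17, 2183 → Feb 17, 2184: 365 days.
Feb 17, 2184 → Feb 17, 2185: 366 days (Feb 29, 2184 is in that span).
Feb 17, 2185 → Feb 17, 2186: 365 days.
Feb 17, 2186 → Feb 17, 2187: 365 days.
Feb 17, 2187 → Feb 17, 2188: 365 days.
Feb 17, 2188 → Feb 17, 2189: 366 days (Feb 29, 2188 is in that span).
Feb 17, 2189 → Feb 17, 2190: 365 days.
Feb 17, 2190 → Feb 17, 2191: 365 days.
Feb 17, 2191 → Feb 17, 2192: 365 days.
Feb 17, 2192 → Feb 17, 2193: 366 days (Feb 29, 2192 is in that span).
Feb 17, 2193 → Feb 17, 2194: 365 days.
Feb 17, 2194 → Feb 17, 2195: 365 days.
Feb 17, 2195 → Feb 17, 2196: 365 days.
Feb 17, 2196 → Feb 17, 2197: 366 days (Feb 29, 2196 is in that span).
Feb 17, 2197 → Feb 17, 2198: 365 days.
Feb 17, 2198 → Mar 17, 2198: 28 days (February has 28).
Mar 17, 2198 → Apr 17, 2198: 31 days (March has 31).
Apr 17, 2198 → May 17, 2198: 30 days (April has 30).
May 17, 2198 → Jun 7, 2198: 21 days.
Total: 5954 days.

5954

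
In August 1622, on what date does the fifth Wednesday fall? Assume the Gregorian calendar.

August 31, 1622

August 1, 1622 is a Monday.
The first Wednesday is therefore August 3 (2 days later).
The fifth Wednesday is 3 + 4×7 = August 31.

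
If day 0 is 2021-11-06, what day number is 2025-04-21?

1262

Nov 6, 2021 → Nov 6, 2022: 365 days.
Nov 6, 2022 → Nov 6, 2023: 365 days.
Nov 6, 2023 → Nov 6, 2024: 366 days (Feb 29, 2024 is in that span).
Nov 6, 2024 → Dec 6, 2024: 30 days (November has 30).
Dec 6, 2024 → Jan 6, 2025: 31 days (December has 31).
Jan 6, 2025 → Feb 6, 2025: 31 days (January has 31).
Feb 6, 2025 → Mar 6, 2025: 28 days (February has 28).
Mar 6, 2025 → Apr 6, 2025: 31 days (March has 31).
Apr 6, 2025 → Apr 21, 2025: 15 days.
Total: 1262 days.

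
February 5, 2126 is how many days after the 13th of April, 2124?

663

Apr 13, 2124 → Apr 13, 2125: 365 days.
Apr 13, 2125 → May 13, 2125: 30 days (April has 30).
May 13, 2125 → Jun 13, 2125: 31 days (May has 31).
Jun 13, 2125 → Jul 13, 2125: 30 days (June has 30).
Jul 13, 2125 → Aug 13, 2125: 31 days (July has 31).
Aug 13, 2125 → Sep 13, 2125: 31 days (August has 31).
Sep 13, 2125 → Oct 13, 2125: 30 days (September has 30).
Oct 13, 2125 → Nov 13, 2125: 31 days (October has 31).
Nov 13, 2125 → Dec 13, 2125: 30 days (November has 30).
Dec 13, 2125 → Jan 13, 2126: 31 days (December has 31).
Jan 13, 2126 → Feb 5, 2126: 23 days.
Total: 663 days.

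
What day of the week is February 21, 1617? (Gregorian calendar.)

Tuesday

Doomsday rule: the anchor day for the 1600s is Tuesday. For year 17: 17÷12 = 1 r 5, and 5÷4 = 1, so 1+5+1 = 7.
Tuesday + 7 ≡ Tuesday — that's 1617's doomsday.
In February the doomsday date is Feb 28 (1617 is not a leap year).
Feb 21 is 7 days before Feb 28; 7 mod 7 = 0, so Tuesday − 0 = Tuesday.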